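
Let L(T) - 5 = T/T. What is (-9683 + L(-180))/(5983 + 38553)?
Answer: -9677/44536 ≈ -0.21728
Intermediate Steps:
L(T) = 6 (L(T) = 5 + T/T = 5 + 1 = 6)
(-9683 + L(-180))/(5983 + 38553) = (-9683 + 6)/(5983 + 38553) = -9677/44536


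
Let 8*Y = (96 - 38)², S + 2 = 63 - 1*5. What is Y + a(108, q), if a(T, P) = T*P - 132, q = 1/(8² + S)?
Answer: 1447/5 ≈ 289.40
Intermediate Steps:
S = 56 (S = -2 + (63 - 1*5) = -2 + (63 - 5) = -2 + 58 = 56)
Y = 841/2 (Y = (96 - 38)²/8 = (⅛)*58² = (⅛)*3364 = 841/2 ≈ 420.50)
q = 1/120 (q = 1/(8² + 56) = 1/(64 + 56) = 1/120 ≈ 0.0083333)
a(T, P) = -132 + P*T (a(T, P) = P*T - 132 = -132 + P*T)
Y + a(108, q) = 841/2 + (-132 + (1/120)*108) = 841/2 + (-132 + 9/10) = 841/2 - 1311/10 = 1447/5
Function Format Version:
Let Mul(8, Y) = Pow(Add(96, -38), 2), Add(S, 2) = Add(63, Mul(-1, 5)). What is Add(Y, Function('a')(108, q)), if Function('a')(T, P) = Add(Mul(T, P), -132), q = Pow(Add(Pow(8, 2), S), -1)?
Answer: Rational(1447, 5) ≈ 289.40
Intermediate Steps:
S = 56 (S = Add(-2, Add(63, Mul(-1, 5))) = Add(-2, Add(63, -5)) = Add(-2, 58) = 56)
Y = Rational(841, 2) (Y = Mul(Rational(1, 8), Pow(Add(96, -38), 2)) = Mul(Rational(1, 8), Pow(58, 2)) = Mul(Rational(1, 8), 3364) = Rational(841, 2) ≈ 420.50)
q = Rational(1, 120) (q = Pow(Add(Pow(8, 2), 56), -1) = Pow(Add(64, 56), -1) = Pow(120, -1) = Rational(1, 120) ≈ 0.0083333)
Function('a')(T, P) = Add(-132, Mul(P, T)) (Function('a')(T, P) = Add(Mul(P, T), -132) = Add(-132, Mul(P, T)))
Add(Y, Function('a')(108, q)) = Add(Rational(841, 2), Add(-132, Mul(Rational(1, 120), 108))) = Add(Rational(841, 2), Add(-132, Rational(9, 10))) = Add(Rational(841, 2), Rational(-1311, 10)) = Rational(1447, 5)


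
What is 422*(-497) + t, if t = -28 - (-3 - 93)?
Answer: -209666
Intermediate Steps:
t = 68 (t = -28 - 1*(-96) = -28 + 96 = 68)
422*(-497) + t = 422*(-497) + 68 = -209734 + 68 = -209666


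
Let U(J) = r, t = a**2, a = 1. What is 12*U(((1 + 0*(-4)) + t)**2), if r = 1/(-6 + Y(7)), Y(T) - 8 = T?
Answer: 4/3 ≈ 1.3333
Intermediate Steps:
Y(T) = 8 + T
t = 1 (t = 1**2 = 1)
r = 1/9 (r = 1/(-6 + (8 + 7)) = 1/(-6 + 15) = 1/9 ≈ 0.11111)
U(J) = 1/9
12*U(((1 + 0*(-4)) + t)**2) = 12*(1/9) = 4/3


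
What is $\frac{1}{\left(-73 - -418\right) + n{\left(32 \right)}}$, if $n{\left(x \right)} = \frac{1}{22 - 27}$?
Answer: $\frac{5}{1724} \approx 0.0029002$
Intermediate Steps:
$n{\left(x \right)} = - \frac{1}{5}$ ($n{\left(x \right)} = \frac{1}{-5} = - \frac{1}{5}$)
$\frac{1}{\left(-73 - -418\right) + n{\left(32 \right)}} = \frac{1}{\left(-73 - -418\right) - \frac{1}{5}} = \frac{1}{\left(-73 + 418\right) - \frac{1}{5}} = \frac{1}{345 - \frac{1}{5}} = \frac{1}{\frac{1724}{5}} = \frac{5}{1724}$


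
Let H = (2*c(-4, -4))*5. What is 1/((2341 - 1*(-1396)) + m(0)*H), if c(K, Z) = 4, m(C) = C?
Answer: 1/3737 ≈ 0.00026759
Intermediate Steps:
H = 40 (H = (2*4)*5 = 8*5 = 40)
1/((2341 - 1*(-1396)) + m(0)*H) = 1/((2341 - 1*(-1396)) + 0*40) = 1/((2341 + 1396) + 0) = 1/(3737 + 0) = 1/3737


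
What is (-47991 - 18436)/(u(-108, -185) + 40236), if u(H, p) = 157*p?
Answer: -66427/11191 ≈ -5.9358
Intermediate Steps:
(-47991 - 18436)/(u(-108, -185) + 40236) = (-47991 - 18436)/(157*(-185) + 40236) = -66427/(-29045 + 40236) = -66427/11191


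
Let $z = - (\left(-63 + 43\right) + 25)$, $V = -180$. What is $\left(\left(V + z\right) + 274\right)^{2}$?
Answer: $7921$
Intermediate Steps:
$z = -5$ ($z = - (-20 + 25) = \left(-1\right) 5 = -5$)
$\left(\left(V + z\right) + 274\right)^{2} = \left(\left(-180 - 5\right) + 274\right)^{2} = \left(-185 + 274\right)^{2} = 89^{2} = 7921$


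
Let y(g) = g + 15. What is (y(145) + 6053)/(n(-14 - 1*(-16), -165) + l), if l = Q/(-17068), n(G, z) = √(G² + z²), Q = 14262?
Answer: 378098042202/1983014237563 + 452487546228*√27229/1983014237563 ≈ 37.843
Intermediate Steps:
y(g) = 15 + g
l = -7131/8534 (l = 14262/(-17068) = 14262*(-1/17068) = -7131/8534 ≈ -0.83560)
(y(145) + 6053)/(n(-14 - 1*(-16), -165) + l) = ((15 + 145) + 6053)/(√((-14 - 1*(-16))² + (-165)²) - 7131/8534) = (160 + 6053)/(√((-14 + 16)² + 27225) - 7131/8534) = 6213/(√(2² + 27225) - 7131/8534) = 6213/(√(4 + 27225) - 7131/8534) = 6213/(√27229 - 7131/8534) = 6213/(-7131/8534 + √27229)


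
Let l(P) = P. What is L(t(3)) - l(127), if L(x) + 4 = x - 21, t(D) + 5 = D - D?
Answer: -157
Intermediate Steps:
t(D) = -5 (t(D) = -5 + (D - D) = -5 + 0 = -5)
L(x) = -25 + x (L(x) = -4 + (x - 21) = -4 + (-21 + x) = -25 + x)
L(t(3)) - l(127) = (-25 - 5) - 1*127 = -30 - 127 = -157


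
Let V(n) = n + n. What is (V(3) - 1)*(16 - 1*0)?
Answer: 80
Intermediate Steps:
V(n) = 2*n
(V(3) - 1)*(16 - 1*0) = (2*3 - 1)*(16 - 1*0) = (6 - 1)*(16 + 0) = 5*16 = 80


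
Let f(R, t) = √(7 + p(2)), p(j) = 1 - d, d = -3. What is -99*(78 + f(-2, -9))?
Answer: -7722 - 99*√11 ≈ -8050.3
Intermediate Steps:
p(j) = 4 (p(j) = 1 - 1*(-3) = 1 + 3 = 4)
f(R, t) = √11 (f(R, t) = √(7 + 4) = √11)
-99*(78 + f(-2, -9)) = -99*(78 + √11) = -7722 - 99*√11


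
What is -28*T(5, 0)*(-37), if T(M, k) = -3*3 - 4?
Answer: -13468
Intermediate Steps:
T(M, k) = -13 (T(M, k) = -9 - 4 = -13)
-28*T(5, 0)*(-37) = -28*(-13)*(-37) = 364*(-37) = -13468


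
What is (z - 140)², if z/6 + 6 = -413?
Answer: 7043716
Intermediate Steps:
z = -2514 (z = -36 + 6*(-413) = -36 - 2478 = -2514)
(z - 140)² = (-2514 - 140)² = (-2654)² = 7043716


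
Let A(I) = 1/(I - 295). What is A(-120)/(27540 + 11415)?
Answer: -1/16166325 ≈ -6.1857e-8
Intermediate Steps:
A(I) = 1/(-295 + I)
A(-120)/(27540 + 11415) = 1/((-295 - 120)*(27540 + 11415)) = 1/(-415*38955) = -1/415*1/38955 = -1/16166325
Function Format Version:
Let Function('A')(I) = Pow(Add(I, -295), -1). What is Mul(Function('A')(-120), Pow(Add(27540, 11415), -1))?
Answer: Rational(-1, 16166325) ≈ -6.1857e-8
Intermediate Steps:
Function('A')(I) = Pow(Add(-295, I), -1)
Mul(Function('A')(-120), Pow(Add(27540, 11415), -1)) = Mul(Pow(Add(-295, -120), -1), Pow(Add(27540, 11415), -1)) = Mul(Pow(-415, -1), Pow(38955, -1)) = Mul(Rational(-1, 415), Rational(1, 38955)) = Rational(-1, 16166325)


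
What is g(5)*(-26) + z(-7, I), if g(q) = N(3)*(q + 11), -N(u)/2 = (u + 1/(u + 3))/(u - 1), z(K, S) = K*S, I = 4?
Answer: 3868/3 ≈ 1289.3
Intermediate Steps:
N(u) = -2*(u + 1/(3 + u))/(-1 + u) (N(u) = -2*(u + 1/(u + 3))/(u - 1) = -2*(u + 1/(3 + u))/(-1 + u))
g(q) = -209/6 - 19*q/6 (g(q) = (2*(-1 - 1*3² - 3*3)/(-3 + 3² + 2*3))*(q + 11) = (2*(-1 - 1*9 - 9)/(-3 + 9 + 6))*(11 + q) = (2*(-1 - 9 - 9)/12)*(11 + q) = (2*(1/12)*(-19))*(11 + q) = -19*(11 + q)/6 = -209/6 - 19*q/6)
g(5)*(-26) + z(-7, I) = (-209/6 - 19/6*5)*(-26) - 7*4 = (-209/6 - 95/6)*(-26) - 28 = -152/3*(-26) - 28 = 3952/3 - 28 = 3868/3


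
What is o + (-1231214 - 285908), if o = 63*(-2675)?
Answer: -1685647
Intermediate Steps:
o = -168525
o + (-1231214 - 285908) = -168525 + (-1231214 - 285908) = -168525 - 1517122 = -1685647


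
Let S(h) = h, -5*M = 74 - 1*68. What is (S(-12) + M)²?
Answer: 4356/25 ≈ 174.24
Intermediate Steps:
M = -6/5 (M = -(74 - 1*68)/5 = -(74 - 68)/5 = -⅕*6 = -6/5 ≈ -1.2000)
(S(-12) + M)² = (-12 - 6/5)² = (-66/5)² = 4356/25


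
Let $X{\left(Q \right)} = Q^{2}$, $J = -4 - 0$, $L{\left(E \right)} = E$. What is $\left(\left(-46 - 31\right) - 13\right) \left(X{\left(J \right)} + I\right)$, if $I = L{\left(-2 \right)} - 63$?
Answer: $4410$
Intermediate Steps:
$J = -4$ ($J = -4 + 0 = -4$)
$I = -65$ ($I = -2 - 63 = -65$)
$\left(\left(-46 - 31\right) - 13\right) \left(X{\left(J \right)} + I\right) = \left(\left(-46 - 31\right) - 13\right) \left(\left(-4\right)^{2} - 65\right) = \left(-77 + \left(-22 + 9\right)\right) \left(16 - 65\right) = \left(-77 - 13\right) \left(-49\right) = \left(-90\right) \left(-49\right) = 4410$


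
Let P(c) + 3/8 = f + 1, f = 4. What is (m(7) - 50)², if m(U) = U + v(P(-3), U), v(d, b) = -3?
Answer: 2116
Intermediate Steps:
P(c) = 37/8 (P(c) = -3/8 + (4 + 1) = -3/8 + 5 = 37/8)
m(U) = -3 + U (m(U) = U - 3 = -3 + U)
(m(7) - 50)² = ((-3 + 7) - 50)² = (4 - 50)² = (-46)² = 2116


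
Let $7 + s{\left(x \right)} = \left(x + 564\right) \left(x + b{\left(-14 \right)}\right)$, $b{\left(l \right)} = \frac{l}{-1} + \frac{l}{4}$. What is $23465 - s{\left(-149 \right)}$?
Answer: $\frac{161899}{2} \approx 80950.0$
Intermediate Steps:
$b{\left(l \right)} = - \frac{3 l}{4}$ ($b{\left(l \right)} = l \left(-1\right) + l \frac{1}{4} = - l + \frac{l}{4} = - \frac{3 l}{4}$)
$s{\left(x \right)} = -7 + \left(564 + x\right) \left(\frac{21}{2} + x\right)$ ($s{\left(x \right)} = -7 + \left(x + 564\right) \left(x - - \frac{21}{2}\right) = -7 + \left(564 + x\right) \left(x + \frac{21}{2}\right) = -7 + \left(564 + x\right) \left(\frac{21}{2} + x\right)$)
$23465 - s{\left(-149 \right)} = 23465 - \left(5915 + \left(-149\right)^{2} + \frac{1149}{2} \left(-149\right)\right) = 23465 - \left(5915 + 22201 - \frac{171201}{2}\right) = 23465 - - \frac{114969}{2} = 23465 + \frac{114969}{2} = \frac{161899}{2}$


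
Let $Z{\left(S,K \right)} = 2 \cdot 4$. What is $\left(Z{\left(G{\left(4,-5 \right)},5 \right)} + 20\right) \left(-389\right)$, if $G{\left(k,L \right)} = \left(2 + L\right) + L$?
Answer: $-10892$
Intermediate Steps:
$G{\left(k,L \right)} = 2 + 2 L$
$Z{\left(S,K \right)} = 8$
$\left(Z{\left(G{\left(4,-5 \right)},5 \right)} + 20\right) \left(-389\right) = \left(8 + 20\right) \left(-389\right) = 28 \left(-389\right) = -10892$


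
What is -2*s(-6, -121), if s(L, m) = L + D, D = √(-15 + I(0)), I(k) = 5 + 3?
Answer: 12 - 2*I*√7 ≈ 12.0 - 5.2915*I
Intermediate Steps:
I(k) = 8
D = I*√7 (D = √(-15 + 8) = √(-7) = I*√7 ≈ 2.6458*I)
s(L, m) = L + I*√7
-2*s(-6, -121) = -2*(-6 + I*√7) = 12 - 2*I*√7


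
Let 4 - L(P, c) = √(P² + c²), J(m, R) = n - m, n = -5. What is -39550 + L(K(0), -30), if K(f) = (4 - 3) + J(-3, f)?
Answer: -39546 - √901 ≈ -39576.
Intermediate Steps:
J(m, R) = -5 - m
K(f) = -1 (K(f) = (4 - 3) + (-5 - 1*(-3)) = 1 + (-5 + 3) = 1 - 2 = -1)
L(P, c) = 4 - √(P² + c²)
-39550 + L(K(0), -30) = -39550 + (4 - √((-1)² + (-30)²)) = -39550 + (4 - √(1 + 900)) = -39550 + (4 - √901) = -39546 - √901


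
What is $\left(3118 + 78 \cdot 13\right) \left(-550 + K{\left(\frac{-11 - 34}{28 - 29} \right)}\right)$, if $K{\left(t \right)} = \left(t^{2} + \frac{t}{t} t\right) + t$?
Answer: $6466580$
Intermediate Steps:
$K{\left(t \right)} = t^{2} + 2 t$ ($K{\left(t \right)} = \left(t^{2} + 1 t\right) + t = \left(t^{2} + t\right) + t = \left(t + t^{2}\right) + t = t^{2} + 2 t$)
$\left(3118 + 78 \cdot 13\right) \left(-550 + K{\left(\frac{-11 - 34}{28 - 29} \right)}\right) = \left(3118 + 78 \cdot 13\right) \left(-550 + \frac{-11 - 34}{28 - 29} \left(2 + \frac{-11 - 34}{28 - 29}\right)\right) = \left(3118 + 1014\right) \left(-550 + - \frac{45}{-1} \left(2 - \frac{45}{-1}\right)\right) = 4132 \left(-550 + \left(-45\right) \left(-1\right) \left(2 - -45\right)\right) = 4132 \left(-550 + 45 \left(2 + 45\right)\right) = 4132 \left(-550 + 45 \cdot 47\right) = 4132 \left(-550 + 2115\right) = 4132 \cdot 1565 = 6466580$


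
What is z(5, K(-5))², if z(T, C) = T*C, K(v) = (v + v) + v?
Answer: 5625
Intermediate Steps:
K(v) = 3*v (K(v) = 2*v + v = 3*v)
z(T, C) = C*T
z(5, K(-5))² = ((3*(-5))*5)² = (-15*5)² = (-75)² = 5625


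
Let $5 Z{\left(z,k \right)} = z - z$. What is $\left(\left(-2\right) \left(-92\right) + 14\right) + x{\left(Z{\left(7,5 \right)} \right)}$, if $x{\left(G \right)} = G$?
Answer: $198$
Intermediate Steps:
$Z{\left(z,k \right)} = 0$ ($Z{\left(z,k \right)} = \frac{z - z}{5} = \frac{1}{5} \cdot 0 = 0$)
$\left(\left(-2\right) \left(-92\right) + 14\right) + x{\left(Z{\left(7,5 \right)} \right)} = \left(\left(-2\right) \left(-92\right) + 14\right) + 0 = \left(184 + 14\right) + 0 = 198 + 0 = 198$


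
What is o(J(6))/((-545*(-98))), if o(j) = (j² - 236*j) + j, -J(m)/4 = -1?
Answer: -66/3815 ≈ -0.017300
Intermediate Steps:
J(m) = 4 (J(m) = -4*(-1) = 4)
o(j) = j² - 235*j
o(J(6))/((-545*(-98))) = (4*(-235 + 4))/((-545*(-98))) = (4*(-231))/53410 = -924*1/53410 = -66/3815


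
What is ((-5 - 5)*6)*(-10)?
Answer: 600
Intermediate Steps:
((-5 - 5)*6)*(-10) = -10*6*(-10) = -60*(-10) = 600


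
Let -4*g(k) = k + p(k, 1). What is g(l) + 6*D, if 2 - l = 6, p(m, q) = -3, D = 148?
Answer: 3559/4 ≈ 889.75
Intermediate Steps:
l = -4 (l = 2 - 1*6 = 2 - 6 = -4)
g(k) = 3/4 - k/4 (g(k) = -(k - 3)/4 = -(-3 + k)/4 = 3/4 - k/4)
g(l) + 6*D = (3/4 - 1/4*(-4)) + 6*148 = (3/4 + 1) + 888 = 7/4 + 888 = 3559/4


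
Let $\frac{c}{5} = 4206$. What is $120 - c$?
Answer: $-20910$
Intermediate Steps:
$c = 21030$ ($c = 5 \cdot 4206 = 21030$)
$120 - c = 120 - 21030 = -20910$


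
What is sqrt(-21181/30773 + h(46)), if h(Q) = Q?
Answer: sqrt(42909163421)/30773 ≈ 6.7314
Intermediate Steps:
sqrt(-21181/30773 + h(46)) = sqrt(-21181/30773 + 46) = sqrt(1394377/30773) = sqrt(42909163421)/30773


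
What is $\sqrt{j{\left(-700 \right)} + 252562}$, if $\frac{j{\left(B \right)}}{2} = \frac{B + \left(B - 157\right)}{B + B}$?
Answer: $\frac{\sqrt{1237564699}}{70} \approx 502.56$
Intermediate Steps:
$j{\left(B \right)} = \frac{-157 + 2 B}{B}$ ($j{\left(B \right)} = 2 \frac{B + \left(B - 157\right)}{B + B} = 2 \frac{B + \left(B - 157\right)}{2 B} = 2 \left(B + \left(-157 + B\right)\right) \frac{1}{2 B} = 2 \left(-157 + 2 B\right) \frac{1}{2 B} = 2 \frac{-157 + 2 B}{2 B} = \frac{-157 + 2 B}{B}$)
$\sqrt{j{\left(-700 \right)} + 252562} = \sqrt{\left(2 - \frac{157}{-700}\right) + 252562} = \sqrt{\left(2 - - \frac{157}{700}\right) + 252562} = \sqrt{\left(2 + \frac{157}{700}\right) + 252562} = \sqrt{\frac{1557}{700} + 252562} = \sqrt{\frac{176794957}{700}} = \frac{\sqrt{1237564699}}{70}$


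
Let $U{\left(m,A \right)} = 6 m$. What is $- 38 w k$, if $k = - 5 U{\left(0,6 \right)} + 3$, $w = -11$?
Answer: $1254$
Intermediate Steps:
$k = 3$ ($k = - 5 \cdot 6 \cdot 0 + 3 = \left(-5\right) 0 + 3 = 0 + 3 = 3$)
$- 38 w k = \left(-38\right) \left(-11\right) 3 = 418 \cdot 3 = 1254$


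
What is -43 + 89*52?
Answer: 4585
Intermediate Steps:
-43 + 89*52 = -43 + 4628 = 4585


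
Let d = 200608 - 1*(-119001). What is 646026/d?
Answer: 646026/319609 ≈ 2.0213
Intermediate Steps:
d = 319609 (d = 200608 + 119001 = 319609)
646026/d = 646026/319609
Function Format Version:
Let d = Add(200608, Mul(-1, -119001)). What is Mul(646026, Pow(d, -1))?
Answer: Rational(646026, 319609) ≈ 2.0213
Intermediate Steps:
d = 319609 (d = Add(200608, 119001) = 319609)
Mul(646026, Pow(d, -1)) = Mul(646026, Pow(319609, -1)) = Mul(646026, Rational(1, 319609)) = Rational(646026, 319609)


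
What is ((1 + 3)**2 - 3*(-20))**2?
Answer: 5776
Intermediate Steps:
((1 + 3)**2 - 3*(-20))**2 = (4**2 + 60)**2 = (16 + 60)**2 = 76**2 = 5776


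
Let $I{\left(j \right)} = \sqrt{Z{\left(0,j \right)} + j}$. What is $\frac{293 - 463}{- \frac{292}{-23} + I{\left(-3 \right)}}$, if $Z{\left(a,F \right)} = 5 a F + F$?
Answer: $- \frac{570860}{44219} + \frac{44965 i \sqrt{6}}{44219} \approx -12.91 + 2.4908 i$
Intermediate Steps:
$Z{\left(a,F \right)} = F + 5 F a$ ($Z{\left(a,F \right)} = 5 F a + F = F + 5 F a$)
$I{\left(j \right)} = \sqrt{2} \sqrt{j}$ ($I{\left(j \right)} = \sqrt{j \left(1 + 5 \cdot 0\right) + j} = \sqrt{j \left(1 + 0\right) + j} = \sqrt{j 1 + j} = \sqrt{j + j} = \sqrt{2 j} = \sqrt{2} \sqrt{j}$)
$\frac{293 - 463}{- \frac{292}{-23} + I{\left(-3 \right)}} = \frac{293 - 463}{- \frac{292}{-23} + \sqrt{2} \sqrt{-3}} = - \frac{170}{\left(-292\right) \left(- \frac{1}{23}\right) + \sqrt{2} i \sqrt{3}} = - \frac{170}{\frac{292}{23} + i \sqrt{6}}$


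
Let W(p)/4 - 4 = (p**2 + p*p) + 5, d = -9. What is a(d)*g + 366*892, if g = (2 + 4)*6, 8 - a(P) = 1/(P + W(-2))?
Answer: 19278804/59 ≈ 3.2676e+5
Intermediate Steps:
W(p) = 36 + 8*p**2 (W(p) = 16 + 4*((p**2 + p*p) + 5) = 16 + 4*((p**2 + p**2) + 5) = 16 + 4*(2*p**2 + 5) = 16 + 4*(5 + 2*p**2) = 16 + (20 + 8*p**2) = 36 + 8*p**2)
a(P) = 8 - 1/(68 + P) (a(P) = 8 - 1/(P + (36 + 8*(-2)**2)) = 8 - 1/(P + (36 + 8*4)) = 8 - 1/(P + (36 + 32)) = 8 - 1/(P + 68) = 8 - 1/(68 + P))
g = 36 (g = 6*6 = 36)
a(d)*g + 366*892 = ((543 + 8*(-9))/(68 - 9))*36 + 366*892 = ((543 - 72)/59)*36 + 326472 = ((1/59)*471)*36 + 326472 = (471/59)*36 + 326472 = 16956/59 + 326472 = 19278804/59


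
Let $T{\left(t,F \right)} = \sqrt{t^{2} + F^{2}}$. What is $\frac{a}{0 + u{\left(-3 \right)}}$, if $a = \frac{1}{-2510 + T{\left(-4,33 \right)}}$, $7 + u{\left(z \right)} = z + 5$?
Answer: $\frac{502}{6298995} + \frac{\sqrt{1105}}{31494975} \approx 8.0751 \cdot 10^{-5}$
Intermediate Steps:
$u{\left(z \right)} = -2 + z$ ($u{\left(z \right)} = -7 + \left(z + 5\right) = -7 + \left(5 + z\right) = -2 + z$)
$T{\left(t,F \right)} = \sqrt{F^{2} + t^{2}}$
$a = \frac{1}{-2510 + \sqrt{1105}}$ ($a = \frac{1}{-2510 + \sqrt{33^{2} + \left(-4\right)^{2}}} = \frac{1}{-2510 + \sqrt{1089 + 16}} = \frac{1}{-2510 + \sqrt{1105}} \approx -0.00040375$)
$\frac{a}{0 + u{\left(-3 \right)}} = \frac{- \frac{502}{1259799} - \frac{\sqrt{1105}}{6298995}}{0 - 5} = \frac{- \frac{502}{1259799} - \frac{\sqrt{1105}}{6298995}}{-5} = \left(- \frac{502}{1259799} - \frac{\sqrt{1105}}{6298995}\right) \left(- \frac{1}{5}\right) = \frac{502}{6298995} + \frac{\sqrt{1105}}{31494975}$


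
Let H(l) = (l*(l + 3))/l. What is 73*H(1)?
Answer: 292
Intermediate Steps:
H(l) = 3 + l (H(l) = (l*(3 + l))/l = 3 + l)
73*H(1) = 73*(3 + 1) = 73*4 = 292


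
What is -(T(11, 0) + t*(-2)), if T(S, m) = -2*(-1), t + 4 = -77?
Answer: -164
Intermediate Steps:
t = -81 (t = -4 - 77 = -81)
T(S, m) = 2
-(T(11, 0) + t*(-2)) = -(2 - 81*(-2)) = -(2 + 162) = -1*164 = -164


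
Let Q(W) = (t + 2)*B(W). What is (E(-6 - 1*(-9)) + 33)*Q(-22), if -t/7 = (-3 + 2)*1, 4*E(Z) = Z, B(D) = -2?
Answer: -1215/2 ≈ -607.50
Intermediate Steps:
E(Z) = Z/4
t = 7 (t = -7*(-3 + 2) = -(-7) = -7*(-1) = 7)
Q(W) = -18 (Q(W) = (7 + 2)*(-2) = 9*(-2) = -18)
(E(-6 - 1*(-9)) + 33)*Q(-22) = ((-6 - 1*(-9))/4 + 33)*(-18) = ((-6 + 9)/4 + 33)*(-18) = ((1/4)*3 + 33)*(-18) = (3/4 + 33)*(-18) = (135/4)*(-18) = -1215/2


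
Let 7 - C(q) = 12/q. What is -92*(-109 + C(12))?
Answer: 9476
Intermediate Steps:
C(q) = 7 - 12/q
-92*(-109 + C(12)) = -92*(-109 + (7 - 12/12)) = -92*(-109 + (7 - 12*1/12)) = -92*(-109 + (7 - 1)) = -92*(-109 + 6) = -92*(-103) = 9476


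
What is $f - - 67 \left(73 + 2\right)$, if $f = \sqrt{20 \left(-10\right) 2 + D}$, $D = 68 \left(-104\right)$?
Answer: $5025 + 4 i \sqrt{467} \approx 5025.0 + 86.441 i$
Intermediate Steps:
$D = -7072$
$f = 4 i \sqrt{467}$ ($f = \sqrt{20 \left(-10\right) 2 - 7072} = \sqrt{\left(-200\right) 2 - 7072} = \sqrt{-400 - 7072} = \sqrt{-7472} = 4 i \sqrt{467} \approx 86.441 i$)
$f - - 67 \left(73 + 2\right) = 4 i \sqrt{467} - - 67 \left(73 + 2\right) = 4 i \sqrt{467} - \left(-67\right) 75 = 4 i \sqrt{467} - -5025 = 4 i \sqrt{467} + 5025 = 5025 + 4 i \sqrt{467}$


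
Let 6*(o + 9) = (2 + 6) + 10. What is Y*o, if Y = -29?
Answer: 174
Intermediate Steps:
o = -6 (o = -9 + ((2 + 6) + 10)/6 = -9 + (8 + 10)/6 = -9 + (⅙)*18 = -9 + 3 = -6)
Y*o = -29*(-6) = 174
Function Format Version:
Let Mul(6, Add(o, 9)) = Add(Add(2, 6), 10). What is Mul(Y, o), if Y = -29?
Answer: 174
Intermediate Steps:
o = -6 (o = Add(-9, Mul(Rational(1, 6), Add(Add(2, 6), 10))) = Add(-9, Mul(Rational(1, 6), Add(8, 10))) = Add(-9, Mul(Rational(1, 6), 18)) = Add(-9, 3) = -6)
Mul(Y, o) = Mul(-29, -6) = 174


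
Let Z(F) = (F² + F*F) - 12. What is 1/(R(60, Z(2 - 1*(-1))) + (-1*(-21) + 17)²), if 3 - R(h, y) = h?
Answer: 1/1387 ≈ 0.00072098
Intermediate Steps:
Z(F) = -12 + 2*F² (Z(F) = (F² + F²) - 12 = 2*F² - 12 = -12 + 2*F²)
R(h, y) = 3 - h
1/(R(60, Z(2 - 1*(-1))) + (-1*(-21) + 17)²) = 1/((3 - 1*60) + (-1*(-21) + 17)²) = 1/((3 - 60) + (21 + 17)²) = 1/(-57 + 38²) = 1/(-57 + 1444) = 1/1387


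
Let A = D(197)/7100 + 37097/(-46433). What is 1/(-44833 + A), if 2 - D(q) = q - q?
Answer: -164837150/7390275593867 ≈ -2.2305e-5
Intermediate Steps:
D(q) = 2 (D(q) = 2 - (q - q) = 2 - 1*0 = 2 + 0 = 2)
A = -131647917/164837150 (A = 2/7100 + 37097/(-46433) = 2*(1/7100) + 37097*(-1/46433) = 1/3550 - 37097/46433 = -131647917/164837150 ≈ -0.79865)
1/(-44833 + A) = 1/(-44833 - 131647917/164837150) = 1/(-7390275593867/164837150) = -164837150/7390275593867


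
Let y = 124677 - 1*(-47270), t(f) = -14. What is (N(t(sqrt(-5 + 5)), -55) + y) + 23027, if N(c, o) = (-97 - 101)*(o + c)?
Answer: 208636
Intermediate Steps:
N(c, o) = -198*c - 198*o (N(c, o) = -198*(c + o) = -198*c - 198*o)
y = 171947 (y = 124677 + 47270 = 171947)
(N(t(sqrt(-5 + 5)), -55) + y) + 23027 = ((-198*(-14) - 198*(-55)) + 171947) + 23027 = ((2772 + 10890) + 171947) + 23027 = (13662 + 171947) + 23027 = 185609 + 23027 = 208636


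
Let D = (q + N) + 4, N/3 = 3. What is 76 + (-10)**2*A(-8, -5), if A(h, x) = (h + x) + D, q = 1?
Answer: 176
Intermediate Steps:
N = 9 (N = 3*3 = 9)
D = 14 (D = (1 + 9) + 4 = 10 + 4 = 14)
A(h, x) = 14 + h + x (A(h, x) = (h + x) + 14 = 14 + h + x)
76 + (-10)**2*A(-8, -5) = 76 + (-10)**2*(14 - 8 - 5) = 76 + 100*1 = 76 + 100 = 176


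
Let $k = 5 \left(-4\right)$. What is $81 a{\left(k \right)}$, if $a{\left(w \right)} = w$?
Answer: $-1620$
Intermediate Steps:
$k = -20$
$81 a{\left(k \right)} = 81 \left(-20\right) = -1620$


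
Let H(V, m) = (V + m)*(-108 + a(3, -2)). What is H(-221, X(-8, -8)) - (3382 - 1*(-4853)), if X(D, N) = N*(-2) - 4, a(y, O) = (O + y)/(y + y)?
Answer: 85813/6 ≈ 14302.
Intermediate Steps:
a(y, O) = (O + y)/(2*y) (a(y, O) = (O + y)/((2*y)) = (O + y)*(1/(2*y)) = (O + y)/(2*y))
X(D, N) = -4 - 2*N (X(D, N) = -2*N - 4 = -4 - 2*N)
H(V, m) = -647*V/6 - 647*m/6 (H(V, m) = (V + m)*(-108 + (1/2)*(-2 + 3)/3) = (V + m)*(-108 + (1/2)*(1/3)*1) = (V + m)*(-108 + 1/6) = (V + m)*(-647/6) = -647*V/6 - 647*m/6)
H(-221, X(-8, -8)) - (3382 - 1*(-4853)) = (-647/6*(-221) - 647*(-4 - 2*(-8))/6) - (3382 - 1*(-4853)) = (142987/6 - 647*(-4 + 16)/6) - (3382 + 4853) = (142987/6 - 647/6*12) - 1*8235 = (142987/6 - 1294) - 8235 = 135223/6 - 8235 = 85813/6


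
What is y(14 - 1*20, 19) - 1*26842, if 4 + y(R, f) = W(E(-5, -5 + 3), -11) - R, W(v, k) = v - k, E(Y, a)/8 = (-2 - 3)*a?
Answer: -26749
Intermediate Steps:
E(Y, a) = -40*a (E(Y, a) = 8*((-2 - 3)*a) = 8*(-5*a) = -40*a)
y(R, f) = 87 - R (y(R, f) = -4 + ((-40*(-5 + 3) - 1*(-11)) - R) = -4 + ((-40*(-2) + 11) - R) = -4 + ((80 + 11) - R) = -4 + (91 - R) = 87 - R)
y(14 - 1*20, 19) - 1*26842 = (87 - (14 - 1*20)) - 1*26842 = (87 - (14 - 20)) - 26842 = (87 - 1*(-6)) - 26842 = (87 + 6) - 26842 = 93 - 26842 = -26749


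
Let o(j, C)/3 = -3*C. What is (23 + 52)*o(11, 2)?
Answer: -1350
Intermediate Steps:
o(j, C) = -9*C (o(j, C) = 3*(-3*C) = -9*C)
(23 + 52)*o(11, 2) = (23 + 52)*(-9*2) = 75*(-18) = -1350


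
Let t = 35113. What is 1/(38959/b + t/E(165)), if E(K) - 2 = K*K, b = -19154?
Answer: -521505958/388182291 ≈ -1.3435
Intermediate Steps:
E(K) = 2 + K**2 (E(K) = 2 + K*K = 2 + K**2)
1/(38959/b + t/E(165)) = 1/(38959/(-19154) + 35113/(2 + 165**2)) = 1/(38959*(-1/19154) + 35113/(2 + 27225)) = 1/(-38959/19154 + 35113/27227) = 1/(-388182291/521505958) = -521505958/388182291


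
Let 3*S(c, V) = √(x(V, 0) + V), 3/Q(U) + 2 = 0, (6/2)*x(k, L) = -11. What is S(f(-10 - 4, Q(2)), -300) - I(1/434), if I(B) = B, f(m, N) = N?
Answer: -1/434 + I*√2733/9 ≈ -0.0023041 + 5.8087*I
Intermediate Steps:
x(k, L) = -11/3 (x(k, L) = (⅓)*(-11) = -11/3)
Q(U) = -3/2 (Q(U) = 3/(-2 + 0) = 3/(-2) = 3*(-½) = -3/2)
S(c, V) = √(-11/3 + V)/3
S(f(-10 - 4, Q(2)), -300) - I(1/434) = √(-33 + 9*(-300))/9 - 1/434 = √(-33 - 2700)/9 - 1*1/434 = √(-2733)/9 - 1/434 = (I*√2733)/9 - 1/434 = I*√2733/9 - 1/434 = -1/434 + I*√2733/9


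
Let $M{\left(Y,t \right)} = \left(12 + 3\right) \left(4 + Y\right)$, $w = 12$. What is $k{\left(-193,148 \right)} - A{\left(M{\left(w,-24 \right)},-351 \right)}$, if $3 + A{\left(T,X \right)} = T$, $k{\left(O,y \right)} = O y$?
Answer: $-28801$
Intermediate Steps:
$M{\left(Y,t \right)} = 60 + 15 Y$ ($M{\left(Y,t \right)} = 15 \left(4 + Y\right) = 60 + 15 Y$)
$A{\left(T,X \right)} = -3 + T$
$k{\left(-193,148 \right)} - A{\left(M{\left(w,-24 \right)},-351 \right)} = \left(-193\right) 148 - \left(-3 + \left(60 + 15 \cdot 12\right)\right) = -28564 - \left(-3 + \left(60 + 180\right)\right) = -28564 - \left(-3 + 240\right) = -28564 - 237 = -28801$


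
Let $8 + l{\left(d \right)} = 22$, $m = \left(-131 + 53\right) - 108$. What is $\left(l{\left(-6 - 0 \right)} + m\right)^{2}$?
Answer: $29584$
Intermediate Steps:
$m = -186$ ($m = -78 - 108 = -186$)
$l{\left(d \right)} = 14$ ($l{\left(d \right)} = -8 + 22 = 14$)
$\left(l{\left(-6 - 0 \right)} + m\right)^{2} = \left(14 - 186\right)^{2} = \left(-172\right)^{2} = 29584$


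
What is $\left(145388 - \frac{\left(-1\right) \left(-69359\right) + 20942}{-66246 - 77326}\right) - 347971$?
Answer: $- \frac{29085156175}{143572} \approx -2.0258 \cdot 10^{5}$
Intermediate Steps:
$\left(145388 - \frac{\left(-1\right) \left(-69359\right) + 20942}{-66246 - 77326}\right) - 347971 = \left(145388 - \frac{69359 + 20942}{-143572}\right) - 347971 = \left(145388 - 90301 \left(- \frac{1}{143572}\right)\right) - 347971 = \left(145388 - - \frac{90301}{143572}\right) - 347971 = \left(145388 + \frac{90301}{143572}\right) - 347971 = \frac{20873736237}{143572} - 347971 = - \frac{29085156175}{143572}$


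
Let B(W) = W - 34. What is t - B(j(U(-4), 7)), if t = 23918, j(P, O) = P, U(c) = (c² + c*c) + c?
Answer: 23924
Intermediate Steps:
U(c) = c + 2*c² (U(c) = (c² + c²) + c = 2*c² + c = c + 2*c²)
B(W) = -34 + W
t - B(j(U(-4), 7)) = 23918 - (-34 - 4*(1 + 2*(-4))) = 23918 - (-34 - 4*(1 - 8)) = 23918 - (-34 - 4*(-7)) = 23918 - (-34 + 28) = 23918 - 1*(-6) = 23918 + 6 = 23924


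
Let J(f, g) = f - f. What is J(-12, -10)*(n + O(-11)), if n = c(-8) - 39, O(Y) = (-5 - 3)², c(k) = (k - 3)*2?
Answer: 0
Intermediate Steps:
c(k) = -6 + 2*k (c(k) = (-3 + k)*2 = -6 + 2*k)
O(Y) = 64 (O(Y) = (-8)² = 64)
n = -61 (n = (-6 + 2*(-8)) - 39 = (-6 - 16) - 39 = -22 - 39 = -61)
J(f, g) = 0
J(-12, -10)*(n + O(-11)) = 0*(-61 + 64) = 0*3 = 0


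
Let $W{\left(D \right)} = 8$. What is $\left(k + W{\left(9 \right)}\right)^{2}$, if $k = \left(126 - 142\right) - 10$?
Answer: $324$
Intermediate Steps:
$k = -26$ ($k = -16 - 10 = -26$)
$\left(k + W{\left(9 \right)}\right)^{2} = \left(-26 + 8\right)^{2} = \left(-18\right)^{2} = 324$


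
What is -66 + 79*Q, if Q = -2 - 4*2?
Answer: -856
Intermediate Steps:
Q = -10 (Q = -2 - 8 = -10)
-66 + 79*Q = -66 + 79*(-10) = -66 - 790 = -856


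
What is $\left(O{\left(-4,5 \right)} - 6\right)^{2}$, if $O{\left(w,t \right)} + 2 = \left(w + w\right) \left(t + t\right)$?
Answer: $7744$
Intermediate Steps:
$O{\left(w,t \right)} = -2 + 4 t w$ ($O{\left(w,t \right)} = -2 + \left(w + w\right) \left(t + t\right) = -2 + 2 w 2 t = -2 + 4 t w$)
$\left(O{\left(-4,5 \right)} - 6\right)^{2} = \left(\left(-2 + 4 \cdot 5 \left(-4\right)\right) - 6\right)^{2} = \left(\left(-2 - 80\right) - 6\right)^{2} = \left(-82 - 6\right)^{2} = \left(-88\right)^{2} = 7744$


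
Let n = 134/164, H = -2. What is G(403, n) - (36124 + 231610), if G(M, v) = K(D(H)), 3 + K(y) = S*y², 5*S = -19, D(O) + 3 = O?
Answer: -267832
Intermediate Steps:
D(O) = -3 + O
S = -19/5 (S = (⅕)*(-19) = -19/5 ≈ -3.8000)
K(y) = -3 - 19*y²/5
n = 67/82 (n = 134*(1/164) = 67/82 ≈ 0.81707)
G(M, v) = -98 (G(M, v) = -3 - 19*(-3 - 2)²/5 = -3 - 19/5*(-5)² = -3 - 19/5*25 = -3 - 95 = -98)
G(403, n) - (36124 + 231610) = -98 - (36124 + 231610) = -98 - 1*267734 = -98 - 267734 = -267832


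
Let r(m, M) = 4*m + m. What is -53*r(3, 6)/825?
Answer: -53/55 ≈ -0.96364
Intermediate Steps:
r(m, M) = 5*m
-53*r(3, 6)/825 = -265*3/825 = -53*15*(1/825) = -795*1/825 = -53/55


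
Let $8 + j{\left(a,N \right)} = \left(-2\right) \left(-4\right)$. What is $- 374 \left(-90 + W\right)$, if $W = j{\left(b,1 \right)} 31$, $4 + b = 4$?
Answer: $33660$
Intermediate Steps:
$b = 0$ ($b = -4 + 4 = 0$)
$j{\left(a,N \right)} = 0$ ($j{\left(a,N \right)} = -8 - -8 = -8 + 8 = 0$)
$W = 0$ ($W = 0 \cdot 31 = 0$)
$- 374 \left(-90 + W\right) = - 374 \left(-90 + 0\right) = \left(-374\right) \left(-90\right) = 33660$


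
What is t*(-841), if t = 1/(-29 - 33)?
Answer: 841/62 ≈ 13.565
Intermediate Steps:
t = -1/62 (t = 1/(-62) = -1/62 ≈ -0.016129)
t*(-841) = -1/62*(-841) = 841/62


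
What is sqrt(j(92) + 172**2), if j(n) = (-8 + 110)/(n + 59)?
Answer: sqrt(674560186)/151 ≈ 172.00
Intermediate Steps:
j(n) = 102/(59 + n)
sqrt(j(92) + 172**2) = sqrt(102/(59 + 92) + 172**2) = sqrt(102/151 + 29584) = sqrt(4467286/151) = sqrt(674560186)/151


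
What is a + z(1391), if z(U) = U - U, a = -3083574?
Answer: -3083574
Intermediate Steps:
z(U) = 0
a + z(1391) = -3083574 + 0 = -3083574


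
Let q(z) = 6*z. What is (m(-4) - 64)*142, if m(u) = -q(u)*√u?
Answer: -9088 + 6816*I ≈ -9088.0 + 6816.0*I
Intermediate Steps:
m(u) = -6*u^(3/2) (m(u) = -6*u*√u = -6*u^(3/2))
(m(-4) - 64)*142 = (-(-48)*I - 64)*142 = (48*I - 64)*142 = (-64 + 48*I)*142 = -9088 + 6816*I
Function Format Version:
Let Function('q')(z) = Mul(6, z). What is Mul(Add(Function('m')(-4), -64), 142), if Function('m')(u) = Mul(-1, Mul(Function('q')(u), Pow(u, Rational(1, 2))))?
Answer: Add(-9088, Mul(6816, I)) ≈ Add(-9088.0, Mul(6816.0, I))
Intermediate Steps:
Function('m')(u) = Mul(-6, Pow(u, Rational(3, 2))) (Function('m')(u) = Mul(-1, Mul(Mul(6, u), Pow(u, Rational(1, 2)))) = Mul(-1, Mul(6, Pow(u, Rational(3, 2)))) = Mul(-6, Pow(u, Rational(3, 2))))
Mul(Add(Function('m')(-4), -64), 142) = Mul(Add(Mul(-6, Pow(-4, Rational(3, 2))), -64), 142) = Mul(Add(Mul(-6, Mul(-8, I)), -64), 142) = Mul(Add(Mul(48, I), -64), 142) = Mul(Add(-64, Mul(48, I)), 142) = Add(-9088, Mul(6816, I))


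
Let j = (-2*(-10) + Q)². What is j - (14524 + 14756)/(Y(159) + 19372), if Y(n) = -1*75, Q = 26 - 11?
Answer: 23609545/19297 ≈ 1223.5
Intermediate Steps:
Q = 15
Y(n) = -75
j = 1225 (j = (-2*(-10) + 15)² = (20 + 15)² = 35² = 1225)
j - (14524 + 14756)/(Y(159) + 19372) = 1225 - (14524 + 14756)/(-75 + 19372) = 1225 - 29280/19297 = 23609545/19297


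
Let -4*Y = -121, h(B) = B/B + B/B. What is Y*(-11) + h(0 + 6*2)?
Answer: -1323/4 ≈ -330.75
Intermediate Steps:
h(B) = 2 (h(B) = 1 + 1 = 2)
Y = 121/4 (Y = -¼*(-121) = 121/4 ≈ 30.250)
Y*(-11) + h(0 + 6*2) = (121/4)*(-11) + 2 = -1331/4 + 2 = -1323/4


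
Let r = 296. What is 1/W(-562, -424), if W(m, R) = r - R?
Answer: 1/720 ≈ 0.0013889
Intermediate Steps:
W(m, R) = 296 - R
1/W(-562, -424) = 1/(296 - 1*(-424)) = 1/(296 + 424) = 1/720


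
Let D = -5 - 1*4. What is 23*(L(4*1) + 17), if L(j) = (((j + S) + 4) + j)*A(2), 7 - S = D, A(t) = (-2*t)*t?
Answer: -4761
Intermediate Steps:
A(t) = -2*t**2
D = -9 (D = -5 - 4 = -9)
S = 16 (S = 7 - 1*(-9) = 7 + 9 = 16)
L(j) = -160 - 16*j (L(j) = (((j + 16) + 4) + j)*(-2*2**2) = (((16 + j) + 4) + j)*(-2*4) = ((20 + j) + j)*(-8) = (20 + 2*j)*(-8) = -160 - 16*j)
23*(L(4*1) + 17) = 23*((-160 - 64) + 17) = 23*(-224 + 17) = 23*(-207) = -4761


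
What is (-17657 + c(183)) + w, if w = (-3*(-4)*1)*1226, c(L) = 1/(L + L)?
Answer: -1077869/366 ≈ -2945.0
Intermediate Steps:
c(L) = 1/(2*L)
w = 14712 (w = (12*1)*1226 = 12*1226 = 14712)
(-17657 + c(183)) + w = (-17657 + (1/2)/183) + 14712 = (-17657 + (1/2)*(1/183)) + 14712 = (-17657 + 1/366) + 14712 = -6462461/366 + 14712 = -1077869/366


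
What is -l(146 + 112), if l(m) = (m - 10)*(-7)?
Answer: 1736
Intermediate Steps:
l(m) = 70 - 7*m (l(m) = (-10 + m)*(-7) = 70 - 7*m)
-l(146 + 112) = -(70 - 7*(146 + 112)) = -(70 - 7*258) = -(70 - 1806) = -1*(-1736) = 1736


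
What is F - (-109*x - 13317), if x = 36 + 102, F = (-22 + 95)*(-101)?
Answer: 20986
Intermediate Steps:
F = -7373 (F = 73*(-101) = -7373)
x = 138
F - (-109*x - 13317) = -7373 - (-109*138 - 13317) = -7373 - (-15042 - 13317) = -7373 - 1*(-28359) = -7373 + 28359 = 20986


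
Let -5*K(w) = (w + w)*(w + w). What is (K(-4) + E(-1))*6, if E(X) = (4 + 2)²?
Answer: 696/5 ≈ 139.20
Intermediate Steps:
E(X) = 36 (E(X) = 6² = 36)
K(w) = -4*w²/5 (K(w) = -(w + w)*(w + w)/5 = -2*w*2*w/5 = -4*w²/5)
(K(-4) + E(-1))*6 = (-⅘*(-4)² + 36)*6 = (-⅘*16 + 36)*6 = (-64/5 + 36)*6 = (116/5)*6 = 696/5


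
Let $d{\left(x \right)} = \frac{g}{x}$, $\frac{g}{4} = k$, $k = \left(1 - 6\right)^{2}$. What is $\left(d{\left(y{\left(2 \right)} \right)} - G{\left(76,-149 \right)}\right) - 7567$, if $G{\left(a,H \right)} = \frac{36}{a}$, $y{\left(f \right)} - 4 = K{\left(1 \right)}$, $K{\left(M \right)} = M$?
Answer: $- \frac{143402}{19} \approx -7547.5$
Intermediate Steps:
$k = 25$ ($k = \left(-5\right)^{2} = 25$)
$g = 100$ ($g = 4 \cdot 25 = 100$)
$y{\left(f \right)} = 5$ ($y{\left(f \right)} = 4 + 1 = 5$)
$d{\left(x \right)} = \frac{100}{x}$
$\left(d{\left(y{\left(2 \right)} \right)} - G{\left(76,-149 \right)}\right) - 7567 = \left(\frac{100}{5} - \frac{36}{76}\right) - 7567 = \left(100 \cdot \frac{1}{5} - 36 \cdot \frac{1}{76}\right) - 7567 = \left(20 - \frac{9}{19}\right) - 7567 = \frac{371}{19} - 7567 = - \frac{143402}{19}$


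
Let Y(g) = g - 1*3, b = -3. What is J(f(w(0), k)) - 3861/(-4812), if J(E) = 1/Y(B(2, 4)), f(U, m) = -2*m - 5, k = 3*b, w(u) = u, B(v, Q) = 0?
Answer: 2257/4812 ≈ 0.46904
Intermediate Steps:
Y(g) = -3 + g (Y(g) = g - 3 = -3 + g)
k = -9 (k = 3*(-3) = -9)
f(U, m) = -5 - 2*m
J(E) = -⅓ (J(E) = 1/(-3 + 0) = 1/(-3) = -⅓)
J(f(w(0), k)) - 3861/(-4812) = -⅓ - 3861/(-4812) = -⅓ - 3861*(-1)/4812 = -⅓ - 1*(-1287/1604) = -⅓ + 1287/1604 = 2257/4812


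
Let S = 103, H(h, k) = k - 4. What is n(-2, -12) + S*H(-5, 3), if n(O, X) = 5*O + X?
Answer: -125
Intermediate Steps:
H(h, k) = -4 + k
n(O, X) = X + 5*O
n(-2, -12) + S*H(-5, 3) = (-12 + 5*(-2)) + 103*(-4 + 3) = (-12 - 10) + 103*(-1) = -22 - 103 = -125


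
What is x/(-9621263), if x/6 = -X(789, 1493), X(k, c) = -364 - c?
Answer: -11142/9621263 ≈ -0.0011581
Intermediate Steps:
x = 11142 (x = 6*(-(-364 - 1*1493)) = 6*(-(-364 - 1493)) = 6*(-1*(-1857)) = 6*1857 = 11142)
x/(-9621263) = 11142/(-9621263) = 11142*(-1/9621263) = -11142/9621263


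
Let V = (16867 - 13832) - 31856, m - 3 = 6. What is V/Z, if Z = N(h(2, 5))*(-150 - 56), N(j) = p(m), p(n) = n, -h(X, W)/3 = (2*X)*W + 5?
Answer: 9607/618 ≈ 15.545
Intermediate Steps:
m = 9 (m = 3 + 6 = 9)
h(X, W) = -15 - 6*W*X (h(X, W) = -3*((2*X)*W + 5) = -3*(2*W*X + 5) = -3*(5 + 2*W*X) = -15 - 6*W*X)
V = -28821 (V = 3035 - 31856 = -28821)
N(j) = 9
Z = -1854 (Z = 9*(-150 - 56) = 9*(-206) = -1854)
V/Z = -28821/(-1854) = -28821*(-1/1854) = 9607/618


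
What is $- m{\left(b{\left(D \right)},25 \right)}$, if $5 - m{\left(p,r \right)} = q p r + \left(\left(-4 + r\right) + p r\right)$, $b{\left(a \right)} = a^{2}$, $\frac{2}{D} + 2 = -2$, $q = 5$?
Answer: $\frac{107}{2} \approx 53.5$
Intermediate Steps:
$D = - \frac{1}{2}$ ($D = \frac{2}{-2 - 2} = \frac{2}{-4} = 2 \left(- \frac{1}{4}\right) = - \frac{1}{2} \approx -0.5$)
$m{\left(p,r \right)} = 9 - r - 6 p r$ ($m{\left(p,r \right)} = 5 - \left(5 p r + \left(\left(-4 + r\right) + p r\right)\right) = 5 - \left(5 p r + \left(-4 + r + p r\right)\right) = 5 - \left(-4 + r + 6 p r\right) = 9 - r - 6 p r$)
$- m{\left(b{\left(D \right)},25 \right)} = - (9 - 25 - 6 \left(- \frac{1}{2}\right)^{2} \cdot 25) = - (9 - 25 - \frac{3}{2} \cdot 25) = - (9 - 25 - \frac{75}{2}) = \left(-1\right) \left(- \frac{107}{2}\right) = \frac{107}{2}$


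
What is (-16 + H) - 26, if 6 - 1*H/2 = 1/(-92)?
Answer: -1379/46 ≈ -29.978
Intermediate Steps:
H = 553/46 (H = 12 - 2/(-92) = 12 - 2*(-1/92) = 12 + 1/46 = 553/46 ≈ 12.022)
(-16 + H) - 26 = (-16 + 553/46) - 26 = -183/46 - 26 = -1379/46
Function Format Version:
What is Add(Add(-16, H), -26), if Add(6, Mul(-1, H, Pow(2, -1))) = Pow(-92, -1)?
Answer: Rational(-1379, 46) ≈ -29.978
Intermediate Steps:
H = Rational(553, 46) (H = Add(12, Mul(-2, Pow(-92, -1))) = Add(12, Mul(-2, Rational(-1, 92))) = Add(12, Rational(1, 46)) = Rational(553, 46) ≈ 12.022)
Add(Add(-16, H), -26) = Add(Add(-16, Rational(553, 46)), -26) = Add(Rational(-183, 46), -26) = Rational(-1379, 46)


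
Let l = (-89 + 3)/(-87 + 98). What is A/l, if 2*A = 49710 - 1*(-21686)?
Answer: -196339/43 ≈ -4566.0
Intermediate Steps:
A = 35698 (A = (49710 - 1*(-21686))/2 = (49710 + 21686)/2 = (½)*71396 = 35698)
l = -86/11 ≈ -7.8182
A/l = 35698/(-86/11) = 35698*(-11/86) = -196339/43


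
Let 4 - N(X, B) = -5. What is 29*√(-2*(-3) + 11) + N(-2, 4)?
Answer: 9 + 29*√17 ≈ 128.57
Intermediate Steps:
N(X, B) = 9 (N(X, B) = 4 - 1*(-5) = 4 + 5 = 9)
29*√(-2*(-3) + 11) + N(-2, 4) = 29*√(-2*(-3) + 11) + 9 = 29*√(6 + 11) + 9 = 29*√17 + 9 = 9 + 29*√17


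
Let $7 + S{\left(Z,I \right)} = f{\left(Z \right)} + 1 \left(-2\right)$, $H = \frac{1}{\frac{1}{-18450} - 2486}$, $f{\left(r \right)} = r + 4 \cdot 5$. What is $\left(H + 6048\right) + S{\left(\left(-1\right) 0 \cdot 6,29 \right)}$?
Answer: $\frac{277906322909}{45866701} \approx 6059.0$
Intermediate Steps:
$f{\left(r \right)} = 20 + r$ ($f{\left(r \right)} = r + 20 = 20 + r$)
$H = - \frac{18450}{45866701}$ ($H = \frac{1}{- \frac{1}{18450} - 2486} = \frac{1}{- \frac{45866701}{18450}} = - \frac{18450}{45866701} \approx -0.00040225$)
$S{\left(Z,I \right)} = 11 + Z$ ($S{\left(Z,I \right)} = -7 + \left(\left(20 + Z\right) + 1 \left(-2\right)\right) = -7 + \left(\left(20 + Z\right) - 2\right) = -7 + \left(18 + Z\right) = 11 + Z$)
$\left(H + 6048\right) + S{\left(\left(-1\right) 0 \cdot 6,29 \right)} = \left(- \frac{18450}{45866701} + 6048\right) + \left(11 + \left(-1\right) 0 \cdot 6\right) = \frac{277401789198}{45866701} + \left(11 + 0 \cdot 6\right) = \frac{277401789198}{45866701} + \left(11 + 0\right) = \frac{277401789198}{45866701} + 11 = \frac{277906322909}{45866701}$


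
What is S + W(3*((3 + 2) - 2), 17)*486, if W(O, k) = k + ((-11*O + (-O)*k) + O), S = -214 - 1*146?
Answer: -110196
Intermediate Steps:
S = -360 (S = -214 - 146 = -360)
W(O, k) = k - 10*O - O*k (W(O, k) = k + ((-11*O - O*k) + O) = k + (-10*O - O*k) = k - 10*O - O*k)
S + W(3*((3 + 2) - 2), 17)*486 = -360 + (17 - 30*((3 + 2) - 2) - 1*3*((3 + 2) - 2)*17)*486 = -360 + (17 - 30*(5 - 2) - 1*3*(5 - 2)*17)*486 = -360 + (17 - 30*3 - 1*3*3*17)*486 = -360 + (17 - 10*9 - 1*9*17)*486 = -360 + (17 - 90 - 153)*486 = -360 - 226*486 = -360 - 109836 = -110196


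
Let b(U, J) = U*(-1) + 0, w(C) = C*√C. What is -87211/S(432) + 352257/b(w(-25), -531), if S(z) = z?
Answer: -87211/432 - 352257*I/125 ≈ -201.88 - 2818.1*I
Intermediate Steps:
w(C) = C^(3/2)
b(U, J) = -U (b(U, J) = -U + 0 = -U)
-87211/S(432) + 352257/b(w(-25), -531) = -87211/432 + 352257/((-(-25)^(3/2))) = -87211*1/432 + 352257/((-(-125)*I)) = -87211/432 + 352257/((125*I)) = -87211/432 + 352257*(-I/125) = -87211/432 - 352257*I/125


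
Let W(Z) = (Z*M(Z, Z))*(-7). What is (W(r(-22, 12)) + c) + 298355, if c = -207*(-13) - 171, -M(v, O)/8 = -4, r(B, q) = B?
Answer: 305803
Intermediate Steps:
M(v, O) = 32 (M(v, O) = -8*(-4) = 32)
W(Z) = -224*Z (W(Z) = (Z*32)*(-7) = (32*Z)*(-7) = -224*Z)
c = 2520 (c = 2691 - 171 = 2520)
(W(r(-22, 12)) + c) + 298355 = (-224*(-22) + 2520) + 298355 = (4928 + 2520) + 298355 = 7448 + 298355 = 305803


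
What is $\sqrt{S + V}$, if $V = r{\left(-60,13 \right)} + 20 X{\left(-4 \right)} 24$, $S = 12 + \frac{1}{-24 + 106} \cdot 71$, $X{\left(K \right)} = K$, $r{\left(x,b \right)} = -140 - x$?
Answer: $\frac{3 i \sqrt{1484610}}{82} \approx 44.577 i$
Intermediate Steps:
$S = \frac{1055}{82}$ ($S = 12 + \frac{1}{82} \cdot 71 = 12 + \frac{71}{82} = \frac{1055}{82} \approx 12.866$)
$V = -2000$ ($V = \left(-140 - -60\right) + 20 \left(-4\right) 24 = \left(-140 + 60\right) - 1920 = -80 - 1920 = -2000$)
$\sqrt{S + V} = \sqrt{\frac{1055}{82} - 2000} = \sqrt{- \frac{162945}{82}} = \frac{3 i \sqrt{1484610}}{82}$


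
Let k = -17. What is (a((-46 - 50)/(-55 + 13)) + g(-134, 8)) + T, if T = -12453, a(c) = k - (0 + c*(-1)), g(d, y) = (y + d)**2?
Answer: 23858/7 ≈ 3408.3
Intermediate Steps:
g(d, y) = (d + y)**2
a(c) = -17 + c (a(c) = -17 - (0 + c*(-1)) = -17 - (0 - c) = -17 - (-1)*c = -17 + c)
(a((-46 - 50)/(-55 + 13)) + g(-134, 8)) + T = ((-17 + (-46 - 50)/(-55 + 13)) + (-134 + 8)**2) - 12453 = ((-17 - 96/(-42)) + (-126)**2) - 12453 = ((-17 - 96*(-1/42)) + 15876) - 12453 = ((-17 + 16/7) + 15876) - 12453 = (-103/7 + 15876) - 12453 = 111029/7 - 12453 = 23858/7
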